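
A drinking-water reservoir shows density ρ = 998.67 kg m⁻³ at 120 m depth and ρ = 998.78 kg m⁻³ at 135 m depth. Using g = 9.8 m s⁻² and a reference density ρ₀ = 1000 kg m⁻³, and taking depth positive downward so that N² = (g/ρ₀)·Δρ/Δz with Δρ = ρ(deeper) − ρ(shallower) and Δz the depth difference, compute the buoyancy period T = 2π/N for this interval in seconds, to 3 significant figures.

Δρ = 998.78 − 998.67 = 0.11 kg m⁻³ over Δz = 135 − 120 = 15 m.
N² = (9.8/1000) × (0.11/15) = 7.1867 × 10⁻⁵ s⁻².
N = √(7.1867 × 10⁻⁵) = 8.4774 × 10⁻³ rad s⁻¹, so T = 2π/N = 741.17 s ≈ 741 s.

741 s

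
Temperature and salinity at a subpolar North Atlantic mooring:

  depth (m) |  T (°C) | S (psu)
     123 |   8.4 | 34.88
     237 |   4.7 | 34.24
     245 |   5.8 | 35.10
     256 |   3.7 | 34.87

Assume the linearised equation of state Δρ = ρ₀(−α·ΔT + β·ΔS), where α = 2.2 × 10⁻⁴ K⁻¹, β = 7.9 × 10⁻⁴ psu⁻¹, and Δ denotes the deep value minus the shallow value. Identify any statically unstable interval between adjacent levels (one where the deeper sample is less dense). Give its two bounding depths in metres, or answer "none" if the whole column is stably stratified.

none

Evaluate Δρ/ρ₀ = −αΔT + βΔS across each adjacent pair:
  123–237 m: −αΔT+βΔS = −(2.2 × 10⁻⁴)(-3.7)+(7.9 × 10⁻⁴)(-0.64) = 3.1 × 10⁻⁴ → stable
  237–245 m: −αΔT+βΔS = −(2.2 × 10⁻⁴)(+1.1)+(7.9 × 10⁻⁴)(+0.86) = 4.4 × 10⁻⁴ → stable
  245–256 m: −αΔT+βΔS = −(2.2 × 10⁻⁴)(-2.1)+(7.9 × 10⁻⁴)(-0.23) = 2.8 × 10⁻⁴ → stable
Every interval has Δρ > 0: the column is stably stratified throughout.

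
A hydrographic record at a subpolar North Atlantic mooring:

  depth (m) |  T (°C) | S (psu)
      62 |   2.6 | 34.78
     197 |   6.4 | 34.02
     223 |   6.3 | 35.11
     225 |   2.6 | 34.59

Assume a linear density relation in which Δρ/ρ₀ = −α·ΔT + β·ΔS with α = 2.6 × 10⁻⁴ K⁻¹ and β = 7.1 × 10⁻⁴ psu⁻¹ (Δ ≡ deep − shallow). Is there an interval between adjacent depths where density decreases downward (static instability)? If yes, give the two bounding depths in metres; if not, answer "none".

62–197 m

Evaluate Δρ/ρ₀ = −αΔT + βΔS across each adjacent pair:
  62–197 m: −αΔT+βΔS = −(2.6 × 10⁻⁴)(+3.8)+(7.1 × 10⁻⁴)(-0.76) = -1.5 × 10⁻³ → UNSTABLE
  197–223 m: −αΔT+βΔS = −(2.6 × 10⁻⁴)(-0.1)+(7.1 × 10⁻⁴)(+1.09) = 8.0 × 10⁻⁴ → stable
  223–225 m: −αΔT+βΔS = −(2.6 × 10⁻⁴)(-3.7)+(7.1 × 10⁻⁴)(-0.52) = 5.9 × 10⁻⁴ → stable
The 62–197 m interval has Δρ < 0: lighter water underlies denser water.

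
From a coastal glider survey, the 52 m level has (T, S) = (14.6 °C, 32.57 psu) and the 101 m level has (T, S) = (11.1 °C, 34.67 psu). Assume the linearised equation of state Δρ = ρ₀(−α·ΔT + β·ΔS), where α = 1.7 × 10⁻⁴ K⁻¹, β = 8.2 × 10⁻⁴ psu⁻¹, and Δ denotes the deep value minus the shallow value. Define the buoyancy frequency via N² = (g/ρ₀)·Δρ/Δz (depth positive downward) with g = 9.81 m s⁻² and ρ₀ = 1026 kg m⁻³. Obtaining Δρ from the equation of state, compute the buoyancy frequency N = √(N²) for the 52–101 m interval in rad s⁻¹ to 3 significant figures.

0.0215 rad s⁻¹

ΔT = -3.5 K, ΔS = +2.10 psu (deep − shallow).
Δρ/ρ₀ = −αΔT + βΔS = 5.95 × 10⁻⁴ + 1.722 × 10⁻³ = 2.317 × 10⁻³, so Δρ ≈ 2.377 kg m⁻³.
N² = (g/ρ₀)·Δρ/Δz = g·(Δρ/ρ₀)/Δz = 9.81 × 2.317 × 10⁻³ / 49 = 4.6387 × 10⁻⁴ s⁻².
N = √(4.6387 × 10⁻⁴) = 0.021538 rad s⁻¹ ≈ 0.0215 rad s⁻¹.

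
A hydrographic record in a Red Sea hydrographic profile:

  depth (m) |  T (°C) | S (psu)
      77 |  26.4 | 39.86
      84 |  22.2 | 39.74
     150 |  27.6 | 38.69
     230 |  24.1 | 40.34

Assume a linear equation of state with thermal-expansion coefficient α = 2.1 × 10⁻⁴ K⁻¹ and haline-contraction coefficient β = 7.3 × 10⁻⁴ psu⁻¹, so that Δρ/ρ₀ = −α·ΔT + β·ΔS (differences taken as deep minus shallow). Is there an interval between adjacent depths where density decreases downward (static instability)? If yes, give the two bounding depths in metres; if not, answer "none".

84–150 m

Evaluate Δρ/ρ₀ = −αΔT + βΔS across each adjacent pair:
  77–84 m: −αΔT+βΔS = −(2.1 × 10⁻⁴)(-4.2)+(7.3 × 10⁻⁴)(-0.12) = 7.9 × 10⁻⁴ → stable
  84–150 m: −αΔT+βΔS = −(2.1 × 10⁻⁴)(+5.4)+(7.3 × 10⁻⁴)(-1.05) = -1.9 × 10⁻³ → UNSTABLE
  150–230 m: −αΔT+βΔS = −(2.1 × 10⁻⁴)(-3.5)+(7.3 × 10⁻⁴)(+1.65) = 1.9 × 10⁻³ → stable
The 84–150 m interval has Δρ < 0: lighter water underlies denser water.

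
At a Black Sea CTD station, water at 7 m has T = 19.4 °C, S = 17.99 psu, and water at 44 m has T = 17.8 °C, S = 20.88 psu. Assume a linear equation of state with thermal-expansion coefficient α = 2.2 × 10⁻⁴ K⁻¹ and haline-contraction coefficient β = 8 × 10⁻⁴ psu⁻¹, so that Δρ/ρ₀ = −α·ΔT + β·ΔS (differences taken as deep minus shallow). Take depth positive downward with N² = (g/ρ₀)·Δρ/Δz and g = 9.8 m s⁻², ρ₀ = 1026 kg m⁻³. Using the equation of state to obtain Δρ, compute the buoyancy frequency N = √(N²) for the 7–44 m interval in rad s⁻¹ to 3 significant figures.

ΔT = -1.6 K, ΔS = +2.89 psu (deep − shallow).
Δρ/ρ₀ = −αΔT + βΔS = 3.52 × 10⁻⁴ + 2.312 × 10⁻³ = 2.664 × 10⁻³, so Δρ ≈ 2.733 kg m⁻³.
N² = (g/ρ₀)·Δρ/Δz = g·(Δρ/ρ₀)/Δz = 9.8 × 2.664 × 10⁻³ / 37 = 7.0560 × 10⁻⁴ s⁻².
N = √(7.0560 × 10⁻⁴) = 0.026563 rad s⁻¹ ≈ 0.0266 rad s⁻¹.

0.0266 rad s⁻¹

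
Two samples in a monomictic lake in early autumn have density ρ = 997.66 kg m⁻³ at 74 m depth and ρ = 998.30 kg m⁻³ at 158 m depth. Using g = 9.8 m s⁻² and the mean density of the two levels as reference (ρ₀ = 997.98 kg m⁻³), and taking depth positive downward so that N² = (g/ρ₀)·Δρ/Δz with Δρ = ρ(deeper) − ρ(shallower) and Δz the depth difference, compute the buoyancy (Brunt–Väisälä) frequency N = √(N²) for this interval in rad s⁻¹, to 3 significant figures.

8.65 × 10⁻³ rad s⁻¹

Δρ = 998.30 − 997.66 = 0.64 kg m⁻³ over Δz = 158 − 74 = 84 m.
N² = (9.8/997.98) × (0.64/84) = 7.4818 × 10⁻⁵ s⁻².
N = √(7.4818 × 10⁻⁵) = 8.6497 × 10⁻³ rad s⁻¹ ≈ 8.65 × 10⁻³ rad s⁻¹.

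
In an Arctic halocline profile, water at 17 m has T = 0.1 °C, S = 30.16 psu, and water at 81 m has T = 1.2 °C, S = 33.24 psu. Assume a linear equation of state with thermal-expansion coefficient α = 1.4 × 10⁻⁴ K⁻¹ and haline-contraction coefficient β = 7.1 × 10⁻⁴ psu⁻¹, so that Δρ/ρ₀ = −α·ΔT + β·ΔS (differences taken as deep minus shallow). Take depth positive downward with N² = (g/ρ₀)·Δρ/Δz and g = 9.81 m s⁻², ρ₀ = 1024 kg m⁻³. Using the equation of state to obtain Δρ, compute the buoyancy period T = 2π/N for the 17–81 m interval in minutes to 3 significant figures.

5.93 min

ΔT = +1.1 K, ΔS = +3.08 psu (deep − shallow).
Δρ/ρ₀ = −αΔT + βΔS = -1.54 × 10⁻⁴ + 2.1868 × 10⁻³ = 2.0328 × 10⁻³, so Δρ ≈ 2.082 kg m⁻³.
N² = (g/ρ₀)·Δρ/Δz = g·(Δρ/ρ₀)/Δz = 9.81 × 2.0328 × 10⁻³ / 64 = 3.1159 × 10⁻⁴ s⁻².
N = √(3.1159 × 10⁻⁴) = 0.017652 rad s⁻¹ → T = 2π/N = 355.95 s = 5.9325 min ≈ 5.93 min.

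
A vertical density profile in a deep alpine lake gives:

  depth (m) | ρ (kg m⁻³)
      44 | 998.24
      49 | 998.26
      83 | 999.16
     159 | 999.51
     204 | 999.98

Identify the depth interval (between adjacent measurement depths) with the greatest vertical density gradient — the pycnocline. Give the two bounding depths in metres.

49–83 m

Compute the density gradient over each adjacent pair:
  44–49 m: Δρ/Δz = 0.02/5 = 4.0 × 10⁻³ kg m⁻⁴
  49–83 m: Δρ/Δz = 0.90/34 = 0.026 kg m⁻⁴
  83–159 m: Δρ/Δz = 0.35/76 = 4.6 × 10⁻³ kg m⁻⁴
  159–204 m: Δρ/Δz = 0.47/45 = 0.010 kg m⁻⁴
The largest gradient is in the 49–83 m interval — the pycnocline.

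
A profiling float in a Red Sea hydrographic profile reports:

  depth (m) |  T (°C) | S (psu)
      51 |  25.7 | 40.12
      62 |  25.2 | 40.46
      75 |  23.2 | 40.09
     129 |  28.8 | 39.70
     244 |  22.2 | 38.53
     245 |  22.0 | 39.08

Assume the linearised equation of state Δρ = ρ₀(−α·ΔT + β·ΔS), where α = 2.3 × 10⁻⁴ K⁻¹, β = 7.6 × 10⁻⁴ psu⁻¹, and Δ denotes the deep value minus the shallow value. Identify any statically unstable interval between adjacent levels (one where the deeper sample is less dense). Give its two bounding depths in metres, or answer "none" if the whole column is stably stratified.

Evaluate Δρ/ρ₀ = −αΔT + βΔS across each adjacent pair:
  51–62 m: −αΔT+βΔS = −(2.3 × 10⁻⁴)(-0.5)+(7.6 × 10⁻⁴)(+0.34) = 3.7 × 10⁻⁴ → stable
  62–75 m: −αΔT+βΔS = −(2.3 × 10⁻⁴)(-2.0)+(7.6 × 10⁻⁴)(-0.37) = 1.8 × 10⁻⁴ → stable
  75–129 m: −αΔT+βΔS = −(2.3 × 10⁻⁴)(+5.6)+(7.6 × 10⁻⁴)(-0.39) = -1.6 × 10⁻³ → UNSTABLE
  129–244 m: −αΔT+βΔS = −(2.3 × 10⁻⁴)(-6.6)+(7.6 × 10⁻⁴)(-1.17) = 6.3 × 10⁻⁴ → stable
  244–245 m: −αΔT+βΔS = −(2.3 × 10⁻⁴)(-0.2)+(7.6 × 10⁻⁴)(+0.55) = 4.6 × 10⁻⁴ → stable
The 75–129 m interval has Δρ < 0: lighter water underlies denser water.

75–129 m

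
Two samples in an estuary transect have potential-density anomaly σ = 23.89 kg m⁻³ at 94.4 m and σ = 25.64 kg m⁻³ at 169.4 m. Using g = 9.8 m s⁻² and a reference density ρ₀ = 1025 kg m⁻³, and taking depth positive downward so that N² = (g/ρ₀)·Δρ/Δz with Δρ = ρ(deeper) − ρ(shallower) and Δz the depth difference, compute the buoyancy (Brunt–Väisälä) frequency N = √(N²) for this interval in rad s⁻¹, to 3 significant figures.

0.0149 rad s⁻¹

Δρ = 1025.64 − 1023.89 = 1.75 kg m⁻³ over Δz = 169.4 − 94.4 = 75 m.
N² = (9.8/1025) × (1.75/75) = 2.2309 × 10⁻⁴ s⁻².
N = √(2.2309 × 10⁻⁴) = 0.014936 rad s⁻¹ ≈ 0.0149 rad s⁻¹.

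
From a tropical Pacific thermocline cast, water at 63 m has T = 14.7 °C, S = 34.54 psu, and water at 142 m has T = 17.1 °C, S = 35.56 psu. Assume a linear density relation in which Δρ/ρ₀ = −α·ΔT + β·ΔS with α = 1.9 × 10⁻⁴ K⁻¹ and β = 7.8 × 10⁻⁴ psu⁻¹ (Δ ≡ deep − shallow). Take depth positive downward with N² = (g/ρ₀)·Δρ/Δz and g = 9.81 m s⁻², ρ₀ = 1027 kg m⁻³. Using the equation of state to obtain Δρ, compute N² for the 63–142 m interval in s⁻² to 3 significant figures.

4.22 × 10⁻⁵ s⁻²

ΔT = +2.4 K, ΔS = +1.02 psu (deep − shallow).
Δρ/ρ₀ = −αΔT + βΔS = -4.56 × 10⁻⁴ + 7.956 × 10⁻⁴ = 3.396 × 10⁻⁴, so Δρ ≈ 0.3488 kg m⁻³.
N² = (g/ρ₀)·Δρ/Δz = g·(Δρ/ρ₀)/Δz = 9.81 × 3.396 × 10⁻⁴ / 79 = 4.2171 × 10⁻⁵ s⁻² ≈ 4.22 × 10⁻⁵ s⁻².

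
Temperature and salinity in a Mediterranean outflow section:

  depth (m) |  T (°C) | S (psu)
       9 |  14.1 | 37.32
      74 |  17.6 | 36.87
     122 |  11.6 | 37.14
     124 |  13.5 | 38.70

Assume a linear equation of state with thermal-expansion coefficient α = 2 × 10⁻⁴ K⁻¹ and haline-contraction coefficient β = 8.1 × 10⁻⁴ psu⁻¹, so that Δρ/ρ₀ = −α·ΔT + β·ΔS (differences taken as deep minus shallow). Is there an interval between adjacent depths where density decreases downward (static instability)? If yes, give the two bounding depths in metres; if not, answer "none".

9–74 m

Evaluate Δρ/ρ₀ = −αΔT + βΔS across each adjacent pair:
  9–74 m: −αΔT+βΔS = −(2 × 10⁻⁴)(+3.5)+(8.1 × 10⁻⁴)(-0.45) = -1.1 × 10⁻³ → UNSTABLE
  74–122 m: −αΔT+βΔS = −(2 × 10⁻⁴)(-6.0)+(8.1 × 10⁻⁴)(+0.27) = 1.4 × 10⁻³ → stable
  122–124 m: −αΔT+βΔS = −(2 × 10⁻⁴)(+1.9)+(8.1 × 10⁻⁴)(+1.56) = 8.8 × 10⁻⁴ → stable
The 9–74 m interval has Δρ < 0: lighter water underlies denser water.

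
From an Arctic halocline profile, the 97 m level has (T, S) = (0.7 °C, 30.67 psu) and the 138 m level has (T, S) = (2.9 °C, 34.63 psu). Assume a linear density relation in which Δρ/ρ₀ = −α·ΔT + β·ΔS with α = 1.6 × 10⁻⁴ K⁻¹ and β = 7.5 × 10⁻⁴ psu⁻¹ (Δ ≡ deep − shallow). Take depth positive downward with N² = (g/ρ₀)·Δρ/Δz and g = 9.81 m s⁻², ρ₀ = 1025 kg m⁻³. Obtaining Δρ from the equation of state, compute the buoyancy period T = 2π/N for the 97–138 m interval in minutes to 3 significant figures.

4.18 min

ΔT = +2.2 K, ΔS = +3.96 psu (deep − shallow).
Δρ/ρ₀ = −αΔT + βΔS = -3.52 × 10⁻⁴ + 2.97 × 10⁻³ = 2.618 × 10⁻³, so Δρ ≈ 2.683 kg m⁻³.
N² = (g/ρ₀)·Δρ/Δz = g·(Δρ/ρ₀)/Δz = 9.81 × 2.618 × 10⁻³ / 41 = 6.2640 × 10⁻⁴ s⁻².
N = √(6.2640 × 10⁻⁴) = 0.025028 rad s⁻¹ → T = 2π/N = 251.05 s = 4.1842 min ≈ 4.18 min.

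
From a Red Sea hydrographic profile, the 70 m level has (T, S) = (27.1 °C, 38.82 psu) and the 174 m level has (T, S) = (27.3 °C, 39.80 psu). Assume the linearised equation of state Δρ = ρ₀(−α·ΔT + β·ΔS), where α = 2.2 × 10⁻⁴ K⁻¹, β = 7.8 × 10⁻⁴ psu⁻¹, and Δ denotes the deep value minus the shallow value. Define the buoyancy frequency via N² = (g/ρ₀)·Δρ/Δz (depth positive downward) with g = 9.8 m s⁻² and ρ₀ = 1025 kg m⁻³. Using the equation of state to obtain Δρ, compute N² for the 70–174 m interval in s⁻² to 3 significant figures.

6.79 × 10⁻⁵ s⁻²

ΔT = +0.2 K, ΔS = +0.98 psu (deep − shallow).
Δρ/ρ₀ = −αΔT + βΔS = -4.40 × 10⁻⁵ + 7.644 × 10⁻⁴ = 7.204 × 10⁻⁴, so Δρ ≈ 0.7384 kg m⁻³.
N² = (g/ρ₀)·Δρ/Δz = g·(Δρ/ρ₀)/Δz = 9.8 × 7.204 × 10⁻⁴ / 104 = 6.7884 × 10⁻⁵ s⁻² ≈ 6.79 × 10⁻⁵ s⁻².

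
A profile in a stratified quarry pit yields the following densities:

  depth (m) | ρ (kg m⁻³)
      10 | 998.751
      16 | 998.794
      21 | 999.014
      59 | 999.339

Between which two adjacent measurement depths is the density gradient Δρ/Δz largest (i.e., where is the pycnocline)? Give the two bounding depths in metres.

16–21 m

Compute the density gradient over each adjacent pair:
  10–16 m: Δρ/Δz = 0.043/6 = 7.2 × 10⁻³ kg m⁻⁴
  16–21 m: Δρ/Δz = 0.220/5 = 0.044 kg m⁻⁴
  21–59 m: Δρ/Δz = 0.325/38 = 8.6 × 10⁻³ kg m⁻⁴
The largest gradient is in the 16–21 m interval — the pycnocline.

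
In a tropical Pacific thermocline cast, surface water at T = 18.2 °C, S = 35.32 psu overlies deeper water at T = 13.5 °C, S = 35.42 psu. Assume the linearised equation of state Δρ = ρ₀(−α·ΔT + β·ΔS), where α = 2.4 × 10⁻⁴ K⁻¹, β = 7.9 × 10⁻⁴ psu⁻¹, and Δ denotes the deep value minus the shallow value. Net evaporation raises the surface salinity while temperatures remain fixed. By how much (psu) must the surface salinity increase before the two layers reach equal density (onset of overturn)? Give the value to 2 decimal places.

Neutral buoyancy requires −α(T_deep − T_surf) + β(S_deep − S_surf′) = 0.
S_surf′ = S_deep − (α/β)·ΔT = 35.42 − (2.4 × 10⁻⁴/7.9 × 10⁻⁴)·(-4.7) = 36.8478 psu.
Increase required: 36.8478 − 35.32 = 1.5278 psu.

1.53 psu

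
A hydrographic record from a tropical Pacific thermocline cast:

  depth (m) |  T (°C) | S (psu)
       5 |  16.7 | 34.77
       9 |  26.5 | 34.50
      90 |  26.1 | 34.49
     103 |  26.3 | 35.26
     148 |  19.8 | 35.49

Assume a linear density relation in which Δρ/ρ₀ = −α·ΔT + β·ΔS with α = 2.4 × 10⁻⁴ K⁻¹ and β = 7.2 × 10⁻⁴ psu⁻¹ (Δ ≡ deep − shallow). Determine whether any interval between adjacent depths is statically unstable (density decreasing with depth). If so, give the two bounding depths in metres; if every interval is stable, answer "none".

Evaluate Δρ/ρ₀ = −αΔT + βΔS across each adjacent pair:
  5–9 m: −αΔT+βΔS = −(2.4 × 10⁻⁴)(+9.8)+(7.2 × 10⁻⁴)(-0.27) = -2.5 × 10⁻³ → UNSTABLE
  9–90 m: −αΔT+βΔS = −(2.4 × 10⁻⁴)(-0.4)+(7.2 × 10⁻⁴)(-0.01) = 8.9 × 10⁻⁵ → stable
  90–103 m: −αΔT+βΔS = −(2.4 × 10⁻⁴)(+0.2)+(7.2 × 10⁻⁴)(+0.77) = 5.1 × 10⁻⁴ → stable
  103–148 m: −αΔT+βΔS = −(2.4 × 10⁻⁴)(-6.5)+(7.2 × 10⁻⁴)(+0.23) = 1.7 × 10⁻³ → stable
The 5–9 m interval has Δρ < 0: lighter water underlies denser water.

5–9 m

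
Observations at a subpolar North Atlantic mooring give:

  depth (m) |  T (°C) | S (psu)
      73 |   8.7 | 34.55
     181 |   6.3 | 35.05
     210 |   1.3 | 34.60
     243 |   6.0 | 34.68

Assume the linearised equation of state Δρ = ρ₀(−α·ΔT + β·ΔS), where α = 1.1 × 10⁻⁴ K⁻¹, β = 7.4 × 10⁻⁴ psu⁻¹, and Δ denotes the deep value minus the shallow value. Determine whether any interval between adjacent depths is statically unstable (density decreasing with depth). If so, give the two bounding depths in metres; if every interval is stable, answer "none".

210–243 m

Evaluate Δρ/ρ₀ = −αΔT + βΔS across each adjacent pair:
  73–181 m: −αΔT+βΔS = −(1.1 × 10⁻⁴)(-2.4)+(7.4 × 10⁻⁴)(+0.50) = 6.3 × 10⁻⁴ → stable
  181–210 m: −αΔT+βΔS = −(1.1 × 10⁻⁴)(-5.0)+(7.4 × 10⁻⁴)(-0.45) = 2.2 × 10⁻⁴ → stable
  210–243 m: −αΔT+βΔS = −(1.1 × 10⁻⁴)(+4.7)+(7.4 × 10⁻⁴)(+0.08) = -4.6 × 10⁻⁴ → UNSTABLE
The 210–243 m interval has Δρ < 0: lighter water underlies denser water.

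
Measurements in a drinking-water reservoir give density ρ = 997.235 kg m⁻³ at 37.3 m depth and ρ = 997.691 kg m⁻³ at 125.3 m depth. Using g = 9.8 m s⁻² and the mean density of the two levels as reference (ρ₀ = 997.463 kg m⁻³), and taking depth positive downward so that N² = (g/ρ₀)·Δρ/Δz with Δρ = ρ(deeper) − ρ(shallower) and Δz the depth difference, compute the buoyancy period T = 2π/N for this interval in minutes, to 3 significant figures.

Δρ = 997.691 − 997.235 = 0.456 kg m⁻³ over Δz = 125.3 − 37.3 = 88 m.
N² = (9.8/997.463) × (0.456/88) = 5.0911 × 10⁻⁵ s⁻².
N = √(5.0911 × 10⁻⁵) = 7.1352 × 10⁻³ rad s⁻¹, so T = 2π/N = 880.59 s = 14.677 min ≈ 14.7 min.

14.7 min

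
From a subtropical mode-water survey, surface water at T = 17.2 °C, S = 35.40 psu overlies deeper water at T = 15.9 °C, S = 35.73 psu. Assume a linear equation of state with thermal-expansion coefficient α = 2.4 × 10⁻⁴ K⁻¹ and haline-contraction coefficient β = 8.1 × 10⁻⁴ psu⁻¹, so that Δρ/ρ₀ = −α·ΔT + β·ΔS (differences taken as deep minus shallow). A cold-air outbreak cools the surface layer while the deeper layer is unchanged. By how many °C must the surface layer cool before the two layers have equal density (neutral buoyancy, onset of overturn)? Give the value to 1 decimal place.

Neutral buoyancy requires Δρ = 0, i.e. −α(T_deep − T_surf′) + β(S_deep − S_surf) = 0.
T_surf′ = T_deep − (β/α)·ΔS = 15.9 − (8.1 × 10⁻⁴/2.4 × 10⁻⁴)·(+0.33) = 14.786 °C.
Cooling required: 17.2 − (14.786) = 2.414 °C.

2.4 °C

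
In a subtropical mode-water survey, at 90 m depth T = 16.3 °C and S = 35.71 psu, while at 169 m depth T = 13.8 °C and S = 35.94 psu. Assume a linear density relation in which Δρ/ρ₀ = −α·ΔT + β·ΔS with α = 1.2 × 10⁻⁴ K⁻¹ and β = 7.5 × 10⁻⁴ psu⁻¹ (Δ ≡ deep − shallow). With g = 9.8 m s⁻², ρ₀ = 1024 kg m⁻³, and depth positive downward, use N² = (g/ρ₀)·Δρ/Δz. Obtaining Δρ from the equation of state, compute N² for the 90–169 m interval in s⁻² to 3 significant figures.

ΔT = -2.5 K, ΔS = +0.23 psu (deep − shallow).
Δρ/ρ₀ = −αΔT + βΔS = 3.00 × 10⁻⁴ + 1.725 × 10⁻⁴ = 4.725 × 10⁻⁴, so Δρ ≈ 0.4838 kg m⁻³.
N² = (g/ρ₀)·Δρ/Δz = g·(Δρ/ρ₀)/Δz = 9.8 × 4.725 × 10⁻⁴ / 79 = 5.8614 × 10⁻⁵ s⁻² ≈ 5.86 × 10⁻⁵ s⁻².

5.86 × 10⁻⁵ s⁻²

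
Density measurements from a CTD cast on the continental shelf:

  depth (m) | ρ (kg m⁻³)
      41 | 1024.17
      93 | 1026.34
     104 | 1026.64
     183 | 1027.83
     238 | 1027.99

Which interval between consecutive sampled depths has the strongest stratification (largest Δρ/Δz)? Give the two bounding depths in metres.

41–93 m

Compute the density gradient over each adjacent pair:
  41–93 m: Δρ/Δz = 2.17/52 = 0.042 kg m⁻⁴
  93–104 m: Δρ/Δz = 0.30/11 = 0.027 kg m⁻⁴
  104–183 m: Δρ/Δz = 1.19/79 = 0.015 kg m⁻⁴
  183–238 m: Δρ/Δz = 0.16/55 = 2.9 × 10⁻³ kg m⁻⁴
The largest gradient is in the 41–93 m interval — the pycnocline.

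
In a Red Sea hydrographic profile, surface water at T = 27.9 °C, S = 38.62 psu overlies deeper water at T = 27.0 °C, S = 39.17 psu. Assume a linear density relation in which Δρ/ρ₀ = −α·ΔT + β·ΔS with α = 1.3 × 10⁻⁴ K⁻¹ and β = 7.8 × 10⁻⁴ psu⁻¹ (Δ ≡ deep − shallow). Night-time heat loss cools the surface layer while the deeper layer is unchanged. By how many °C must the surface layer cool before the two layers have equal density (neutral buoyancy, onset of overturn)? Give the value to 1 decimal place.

4.2 °C

Neutral buoyancy requires Δρ = 0, i.e. −α(T_deep − T_surf′) + β(S_deep − S_surf) = 0.
T_surf′ = T_deep − (β/α)·ΔS = 27.0 − (7.8 × 10⁻⁴/1.3 × 10⁻⁴)·(+0.55) = 23.700 °C.
Cooling required: 27.9 − (23.700) = 4.200 °C.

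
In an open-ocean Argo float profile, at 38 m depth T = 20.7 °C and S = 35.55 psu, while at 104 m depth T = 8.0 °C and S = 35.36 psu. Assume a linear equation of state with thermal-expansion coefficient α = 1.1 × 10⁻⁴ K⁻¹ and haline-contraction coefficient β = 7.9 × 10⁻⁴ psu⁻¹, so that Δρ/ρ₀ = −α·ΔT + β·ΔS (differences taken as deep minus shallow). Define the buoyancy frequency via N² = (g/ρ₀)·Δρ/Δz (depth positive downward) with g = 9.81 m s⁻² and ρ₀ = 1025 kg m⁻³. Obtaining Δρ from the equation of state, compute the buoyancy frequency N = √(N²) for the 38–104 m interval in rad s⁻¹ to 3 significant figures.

ΔT = -12.7 K, ΔS = -0.19 psu (deep − shallow).
Δρ/ρ₀ = −αΔT + βΔS = 1.397 × 10⁻³ − 1.501 × 10⁻⁴ = 1.2469 × 10⁻³, so Δρ ≈ 1.278 kg m⁻³.
N² = (g/ρ₀)·Δρ/Δz = g·(Δρ/ρ₀)/Δz = 9.81 × 1.2469 × 10⁻³ / 66 = 1.8533 × 10⁻⁴ s⁻².
N = √(1.8533 × 10⁻⁴) = 0.013614 rad s⁻¹ ≈ 0.0136 rad s⁻¹.

0.0136 rad s⁻¹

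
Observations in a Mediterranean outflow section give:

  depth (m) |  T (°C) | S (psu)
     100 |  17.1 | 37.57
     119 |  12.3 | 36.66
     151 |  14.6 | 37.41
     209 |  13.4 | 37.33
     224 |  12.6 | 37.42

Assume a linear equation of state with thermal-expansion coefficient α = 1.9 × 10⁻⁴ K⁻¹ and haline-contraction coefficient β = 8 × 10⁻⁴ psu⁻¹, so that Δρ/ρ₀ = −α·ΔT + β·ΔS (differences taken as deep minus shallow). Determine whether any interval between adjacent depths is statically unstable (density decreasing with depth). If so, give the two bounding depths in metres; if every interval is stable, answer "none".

Evaluate Δρ/ρ₀ = −αΔT + βΔS across each adjacent pair:
  100–119 m: −αΔT+βΔS = −(1.9 × 10⁻⁴)(-4.8)+(8 × 10⁻⁴)(-0.91) = 1.8 × 10⁻⁴ → stable
  119–151 m: −αΔT+βΔS = −(1.9 × 10⁻⁴)(+2.3)+(8 × 10⁻⁴)(+0.75) = 1.6 × 10⁻⁴ → stable
  151–209 m: −αΔT+βΔS = −(1.9 × 10⁻⁴)(-1.2)+(8 × 10⁻⁴)(-0.08) = 1.6 × 10⁻⁴ → stable
  209–224 m: −αΔT+βΔS = −(1.9 × 10⁻⁴)(-0.8)+(8 × 10⁻⁴)(+0.09) = 2.2 × 10⁻⁴ → stable
Every interval has Δρ > 0: the column is stably stratified throughout.

none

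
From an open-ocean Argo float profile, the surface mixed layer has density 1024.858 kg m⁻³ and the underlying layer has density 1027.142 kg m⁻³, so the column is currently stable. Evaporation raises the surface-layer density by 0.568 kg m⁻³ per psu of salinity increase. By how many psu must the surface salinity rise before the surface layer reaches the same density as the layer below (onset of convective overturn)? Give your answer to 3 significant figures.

Density deficit of the surface layer: 1027.142 − 1024.858 = 2.284 kg m⁻³.
Required change = 2.284 / 0.568 = 4.02 psu.

4.02 psu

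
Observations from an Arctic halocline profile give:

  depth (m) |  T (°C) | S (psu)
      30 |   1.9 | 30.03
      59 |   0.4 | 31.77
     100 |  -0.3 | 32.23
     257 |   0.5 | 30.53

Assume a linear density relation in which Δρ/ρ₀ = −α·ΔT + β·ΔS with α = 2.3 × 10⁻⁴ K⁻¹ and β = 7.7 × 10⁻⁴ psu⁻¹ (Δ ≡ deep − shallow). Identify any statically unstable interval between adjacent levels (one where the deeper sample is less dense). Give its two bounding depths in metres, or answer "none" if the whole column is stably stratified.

Evaluate Δρ/ρ₀ = −αΔT + βΔS across each adjacent pair:
  30–59 m: −αΔT+βΔS = −(2.3 × 10⁻⁴)(-1.5)+(7.7 × 10⁻⁴)(+1.74) = 1.7 × 10⁻³ → stable
  59–100 m: −αΔT+βΔS = −(2.3 × 10⁻⁴)(-0.7)+(7.7 × 10⁻⁴)(+0.46) = 5.2 × 10⁻⁴ → stable
  100–257 m: −αΔT+βΔS = −(2.3 × 10⁻⁴)(+0.8)+(7.7 × 10⁻⁴)(-1.70) = -1.5 × 10⁻³ → UNSTABLE
The 100–257 m interval has Δρ < 0: lighter water underlies denser water.

100–257 m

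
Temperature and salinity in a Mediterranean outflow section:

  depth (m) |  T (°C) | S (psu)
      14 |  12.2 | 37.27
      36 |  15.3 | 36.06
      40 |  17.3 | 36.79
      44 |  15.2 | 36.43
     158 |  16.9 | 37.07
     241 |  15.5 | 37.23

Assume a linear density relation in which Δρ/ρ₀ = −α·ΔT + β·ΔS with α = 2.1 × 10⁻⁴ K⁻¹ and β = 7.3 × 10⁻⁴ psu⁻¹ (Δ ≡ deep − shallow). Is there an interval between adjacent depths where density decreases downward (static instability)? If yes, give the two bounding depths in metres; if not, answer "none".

14–36 m

Evaluate Δρ/ρ₀ = −αΔT + βΔS across each adjacent pair:
  14–36 m: −αΔT+βΔS = −(2.1 × 10⁻⁴)(+3.1)+(7.3 × 10⁻⁴)(-1.21) = -1.5 × 10⁻³ → UNSTABLE
  36–40 m: −αΔT+βΔS = −(2.1 × 10⁻⁴)(+2.0)+(7.3 × 10⁻⁴)(+0.73) = 1.1 × 10⁻⁴ → stable
  40–44 m: −αΔT+βΔS = −(2.1 × 10⁻⁴)(-2.1)+(7.3 × 10⁻⁴)(-0.36) = 1.8 × 10⁻⁴ → stable
  44–158 m: −αΔT+βΔS = −(2.1 × 10⁻⁴)(+1.7)+(7.3 × 10⁻⁴)(+0.64) = 1.1 × 10⁻⁴ → stable
  158–241 m: −αΔT+βΔS = −(2.1 × 10⁻⁴)(-1.4)+(7.3 × 10⁻⁴)(+0.16) = 4.1 × 10⁻⁴ → stable
The 14–36 m interval has Δρ < 0: lighter water underlies denser water.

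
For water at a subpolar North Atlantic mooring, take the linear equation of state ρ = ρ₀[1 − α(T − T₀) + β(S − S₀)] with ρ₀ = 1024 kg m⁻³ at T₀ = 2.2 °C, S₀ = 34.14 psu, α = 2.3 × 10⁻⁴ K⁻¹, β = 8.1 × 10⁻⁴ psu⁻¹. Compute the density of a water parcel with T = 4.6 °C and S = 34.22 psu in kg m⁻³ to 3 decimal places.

T − T₀ = +2.4 K, S − S₀ = +0.08 psu.
Bracket = 1 − α·(+2.4) + β·(+0.08) = 1 + (-4.872 × 10⁻⁴) = 0.9995128.
ρ = 1024 × 0.9995128 = 1023.501 kg m⁻³.

1023.501 kg m⁻³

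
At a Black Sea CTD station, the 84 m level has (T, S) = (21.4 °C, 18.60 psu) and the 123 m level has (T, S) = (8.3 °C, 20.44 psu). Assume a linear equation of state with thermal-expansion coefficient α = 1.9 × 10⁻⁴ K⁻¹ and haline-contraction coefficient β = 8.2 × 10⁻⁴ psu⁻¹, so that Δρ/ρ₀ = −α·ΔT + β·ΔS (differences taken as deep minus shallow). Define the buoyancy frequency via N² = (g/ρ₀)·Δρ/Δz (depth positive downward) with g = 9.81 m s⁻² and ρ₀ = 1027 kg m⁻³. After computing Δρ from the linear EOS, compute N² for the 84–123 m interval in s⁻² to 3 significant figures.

1.01 × 10⁻³ s⁻²

ΔT = -13.1 K, ΔS = +1.84 psu (deep − shallow).
Δρ/ρ₀ = −αΔT + βΔS = 2.489 × 10⁻³ + 1.5088 × 10⁻³ = 3.9978 × 10⁻³, so Δρ ≈ 4.106 kg m⁻³.
N² = (g/ρ₀)·Δρ/Δz = g·(Δρ/ρ₀)/Δz = 9.81 × 3.9978 × 10⁻³ / 39 = 1.0056 × 10⁻³ s⁻² ≈ 1.01 × 10⁻³ s⁻².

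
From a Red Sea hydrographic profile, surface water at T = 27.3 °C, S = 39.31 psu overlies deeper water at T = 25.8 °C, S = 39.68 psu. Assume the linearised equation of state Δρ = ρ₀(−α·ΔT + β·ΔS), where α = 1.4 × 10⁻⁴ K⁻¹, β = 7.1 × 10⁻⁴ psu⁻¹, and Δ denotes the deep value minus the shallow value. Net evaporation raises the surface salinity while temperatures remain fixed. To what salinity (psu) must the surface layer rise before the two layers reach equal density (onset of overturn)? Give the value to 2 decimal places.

39.98 psu

Neutral buoyancy requires −α(T_deep − T_surf) + β(S_deep − S_surf′) = 0.
S_surf′ = S_deep − (α/β)·ΔT = 39.68 − (1.4 × 10⁻⁴/7.1 × 10⁻⁴)·(-1.5) = 39.9758 psu.
Increase required: 39.9758 − 39.31 = 0.6658 psu.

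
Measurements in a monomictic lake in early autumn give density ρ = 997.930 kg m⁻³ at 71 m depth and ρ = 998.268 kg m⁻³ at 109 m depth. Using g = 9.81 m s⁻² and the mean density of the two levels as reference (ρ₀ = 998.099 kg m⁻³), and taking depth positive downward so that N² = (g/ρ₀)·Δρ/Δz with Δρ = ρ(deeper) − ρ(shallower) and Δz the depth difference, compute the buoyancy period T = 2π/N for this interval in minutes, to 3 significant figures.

Δρ = 998.268 − 997.930 = 0.338 kg m⁻³ over Δz = 109 − 71 = 38 m.
N² = (9.81/998.099) × (0.338/38) = 8.7424 × 10⁻⁵ s⁻².
N = √(8.7424 × 10⁻⁵) = 9.3501 × 10⁻³ rad s⁻¹, so T = 2π/N = 671.99 s = 11.200 min ≈ 11.2 min.

11.2 min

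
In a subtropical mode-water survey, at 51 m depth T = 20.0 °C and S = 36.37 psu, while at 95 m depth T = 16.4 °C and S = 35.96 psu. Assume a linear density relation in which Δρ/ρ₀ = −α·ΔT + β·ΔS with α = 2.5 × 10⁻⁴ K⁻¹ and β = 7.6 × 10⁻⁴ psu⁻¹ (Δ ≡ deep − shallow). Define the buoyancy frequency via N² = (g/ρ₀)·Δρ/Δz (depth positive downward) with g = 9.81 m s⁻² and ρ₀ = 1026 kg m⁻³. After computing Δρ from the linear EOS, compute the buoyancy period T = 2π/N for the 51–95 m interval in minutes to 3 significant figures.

ΔT = -3.6 K, ΔS = -0.41 psu (deep − shallow).
Δρ/ρ₀ = −αΔT + βΔS = 9.00 × 10⁻⁴ − 3.116 × 10⁻⁴ = 5.884 × 10⁻⁴, so Δρ ≈ 0.6037 kg m⁻³.
N² = (g/ρ₀)·Δρ/Δz = g·(Δρ/ρ₀)/Δz = 9.81 × 5.884 × 10⁻⁴ / 44 = 1.3119 × 10⁻⁴ s⁻².
N = √(1.3119 × 10⁻⁴) = 0.011454 rad s⁻¹ → T = 2π/N = 548.56 s = 9.1427 min ≈ 9.14 min.

9.14 min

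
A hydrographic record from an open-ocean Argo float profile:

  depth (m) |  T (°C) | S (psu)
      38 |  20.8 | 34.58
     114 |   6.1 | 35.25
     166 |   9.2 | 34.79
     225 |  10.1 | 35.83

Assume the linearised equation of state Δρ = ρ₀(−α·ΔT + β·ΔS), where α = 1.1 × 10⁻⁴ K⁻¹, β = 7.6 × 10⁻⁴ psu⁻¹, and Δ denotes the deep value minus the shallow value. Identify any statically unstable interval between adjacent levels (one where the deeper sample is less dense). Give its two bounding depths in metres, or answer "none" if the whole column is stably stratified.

Evaluate Δρ/ρ₀ = −αΔT + βΔS across each adjacent pair:
  38–114 m: −αΔT+βΔS = −(1.1 × 10⁻⁴)(-14.7)+(7.6 × 10⁻⁴)(+0.67) = 2.1 × 10⁻³ → stable
  114–166 m: −αΔT+βΔS = −(1.1 × 10⁻⁴)(+3.1)+(7.6 × 10⁻⁴)(-0.46) = -6.9 × 10⁻⁴ → UNSTABLE
  166–225 m: −αΔT+βΔS = −(1.1 × 10⁻⁴)(+0.9)+(7.6 × 10⁻⁴)(+1.04) = 6.9 × 10⁻⁴ → stable
The 114–166 m interval has Δρ < 0: lighter water underlies denser water.

114–166 m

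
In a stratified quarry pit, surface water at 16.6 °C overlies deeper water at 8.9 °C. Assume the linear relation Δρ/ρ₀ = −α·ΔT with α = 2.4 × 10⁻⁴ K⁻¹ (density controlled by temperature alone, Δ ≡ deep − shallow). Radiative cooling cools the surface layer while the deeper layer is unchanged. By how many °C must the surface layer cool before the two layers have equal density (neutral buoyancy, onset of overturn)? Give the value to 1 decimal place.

With temperature the only control, equal density requires T_surf′ = T_deep.
T_surf′ = 8.9 °C.
Cooling required: 16.6 − 8.9 = 7.7 °C.

7.7 °C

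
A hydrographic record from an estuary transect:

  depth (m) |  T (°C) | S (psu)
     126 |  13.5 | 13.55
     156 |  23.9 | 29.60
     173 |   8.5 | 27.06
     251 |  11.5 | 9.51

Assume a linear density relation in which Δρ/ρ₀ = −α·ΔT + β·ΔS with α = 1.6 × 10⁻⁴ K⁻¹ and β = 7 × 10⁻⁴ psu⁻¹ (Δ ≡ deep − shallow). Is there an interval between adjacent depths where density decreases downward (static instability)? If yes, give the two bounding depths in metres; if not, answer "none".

Evaluate Δρ/ρ₀ = −αΔT + βΔS across each adjacent pair:
  126–156 m: −αΔT+βΔS = −(1.6 × 10⁻⁴)(+10.4)+(7 × 10⁻⁴)(+16.05) = 9.6 × 10⁻³ → stable
  156–173 m: −αΔT+βΔS = −(1.6 × 10⁻⁴)(-15.4)+(7 × 10⁻⁴)(-2.54) = 6.9 × 10⁻⁴ → stable
  173–251 m: −αΔT+βΔS = −(1.6 × 10⁻⁴)(+3.0)+(7 × 10⁻⁴)(-17.55) = -0.013 → UNSTABLE
The 173–251 m interval has Δρ < 0: lighter water underlies denser water.

173–251 m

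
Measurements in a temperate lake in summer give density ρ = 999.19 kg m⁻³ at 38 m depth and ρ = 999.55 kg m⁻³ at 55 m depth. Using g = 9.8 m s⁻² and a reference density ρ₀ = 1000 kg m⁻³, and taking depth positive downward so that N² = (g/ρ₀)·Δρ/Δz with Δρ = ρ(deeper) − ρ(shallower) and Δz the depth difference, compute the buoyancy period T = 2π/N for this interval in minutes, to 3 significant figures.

7.27 min

Δρ = 999.55 − 999.19 = 0.36 kg m⁻³ over Δz = 55 − 38 = 17 m.
N² = (9.8/1000) × (0.36/17) = 2.0753 × 10⁻⁴ s⁻².
N = √(2.0753 × 10⁻⁴) = 0.014406 rad s⁻¹, so T = 2π/N = 436.15 s = 7.2692 min ≈ 7.27 min.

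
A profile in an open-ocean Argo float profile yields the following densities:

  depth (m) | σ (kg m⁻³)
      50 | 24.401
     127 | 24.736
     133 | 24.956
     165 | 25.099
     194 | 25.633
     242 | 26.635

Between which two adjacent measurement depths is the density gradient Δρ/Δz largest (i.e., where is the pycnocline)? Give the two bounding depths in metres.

Compute the density gradient over each adjacent pair:
  50–127 m: Δρ/Δz = 0.335/77 = 4.4 × 10⁻³ kg m⁻⁴
  127–133 m: Δρ/Δz = 0.220/6 = 0.037 kg m⁻⁴
  133–165 m: Δρ/Δz = 0.143/32 = 4.5 × 10⁻³ kg m⁻⁴
  165–194 m: Δρ/Δz = 0.534/29 = 0.018 kg m⁻⁴
  194–242 m: Δρ/Δz = 1.002/48 = 0.021 kg m⁻⁴
The largest gradient is in the 127–133 m interval — the pycnocline.

127–133 m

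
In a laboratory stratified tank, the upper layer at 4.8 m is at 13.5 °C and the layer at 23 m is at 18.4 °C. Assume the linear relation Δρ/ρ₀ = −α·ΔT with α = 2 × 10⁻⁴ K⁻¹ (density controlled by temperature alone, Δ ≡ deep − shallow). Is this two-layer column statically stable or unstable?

unstable

ΔT = 18.4 − 13.5 = +4.9 K, so Δρ/ρ₀ = −αΔT = -9.80 × 10⁻⁴.
Δρ/ρ₀ < 0, so Δρ < 0: deeper water is lighter → statically unstable; the column would overturn.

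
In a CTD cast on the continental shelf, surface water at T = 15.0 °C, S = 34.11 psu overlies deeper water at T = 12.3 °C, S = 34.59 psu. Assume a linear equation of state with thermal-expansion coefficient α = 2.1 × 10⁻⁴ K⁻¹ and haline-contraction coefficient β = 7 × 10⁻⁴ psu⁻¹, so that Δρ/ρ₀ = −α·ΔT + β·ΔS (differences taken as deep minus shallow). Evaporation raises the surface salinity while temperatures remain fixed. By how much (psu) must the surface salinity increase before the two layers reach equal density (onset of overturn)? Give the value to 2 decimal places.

Neutral buoyancy requires −α(T_deep − T_surf) + β(S_deep − S_surf′) = 0.
S_surf′ = S_deep − (α/β)·ΔT = 34.59 − (2.1 × 10⁻⁴/7 × 10⁻⁴)·(-2.7) = 35.4000 psu.
Increase required: 35.4000 − 34.11 = 1.2900 psu.

1.29 psu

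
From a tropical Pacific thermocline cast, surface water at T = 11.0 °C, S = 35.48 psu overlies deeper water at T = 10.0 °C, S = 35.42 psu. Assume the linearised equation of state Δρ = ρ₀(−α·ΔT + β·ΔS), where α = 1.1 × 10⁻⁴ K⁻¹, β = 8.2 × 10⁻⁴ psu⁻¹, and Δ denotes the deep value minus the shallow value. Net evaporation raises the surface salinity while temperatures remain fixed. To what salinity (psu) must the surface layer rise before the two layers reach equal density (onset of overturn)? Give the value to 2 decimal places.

Neutral buoyancy requires −α(T_deep − T_surf) + β(S_deep − S_surf′) = 0.
S_surf′ = S_deep − (α/β)·ΔT = 35.42 − (1.1 × 10⁻⁴/8.2 × 10⁻⁴)·(-1.0) = 35.5541 psu.
Increase required: 35.5541 − 35.48 = 0.0741 psu.

35.55 psu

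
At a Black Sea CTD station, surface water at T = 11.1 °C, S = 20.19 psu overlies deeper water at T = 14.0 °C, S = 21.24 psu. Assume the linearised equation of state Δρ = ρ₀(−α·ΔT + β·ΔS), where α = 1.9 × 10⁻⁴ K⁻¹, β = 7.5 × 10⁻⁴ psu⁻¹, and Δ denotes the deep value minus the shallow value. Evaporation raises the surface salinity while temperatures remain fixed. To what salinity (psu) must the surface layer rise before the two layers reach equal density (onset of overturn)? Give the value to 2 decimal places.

20.51 psu

Neutral buoyancy requires −α(T_deep − T_surf) + β(S_deep − S_surf′) = 0.
S_surf′ = S_deep − (α/β)·ΔT = 21.24 − (1.9 × 10⁻⁴/7.5 × 10⁻⁴)·(+2.9) = 20.5053 psu.
Increase required: 20.5053 − 20.19 = 0.3153 psu.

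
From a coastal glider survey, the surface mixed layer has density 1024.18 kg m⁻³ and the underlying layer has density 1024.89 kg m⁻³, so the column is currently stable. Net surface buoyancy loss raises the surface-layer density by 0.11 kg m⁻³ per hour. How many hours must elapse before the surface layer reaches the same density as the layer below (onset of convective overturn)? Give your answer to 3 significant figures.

6.45 hours

Density deficit of the surface layer: 1024.89 − 1024.18 = 0.71 kg m⁻³.
Required change = 0.71 / 0.11 = 6.45 hours.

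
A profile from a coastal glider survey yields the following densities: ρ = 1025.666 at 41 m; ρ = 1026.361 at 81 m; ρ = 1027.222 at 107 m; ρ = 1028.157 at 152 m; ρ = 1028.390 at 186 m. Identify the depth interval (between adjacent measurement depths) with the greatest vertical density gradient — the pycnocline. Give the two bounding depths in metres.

81–107 m

Compute the density gradient over each adjacent pair:
  41–81 m: Δρ/Δz = 0.695/40 = 0.017 kg m⁻⁴
  81–107 m: Δρ/Δz = 0.861/26 = 0.033 kg m⁻⁴
  107–152 m: Δρ/Δz = 0.935/45 = 0.021 kg m⁻⁴
  152–186 m: Δρ/Δz = 0.233/34 = 6.9 × 10⁻³ kg m⁻⁴
The largest gradient is in the 81–107 m interval — the pycnocline.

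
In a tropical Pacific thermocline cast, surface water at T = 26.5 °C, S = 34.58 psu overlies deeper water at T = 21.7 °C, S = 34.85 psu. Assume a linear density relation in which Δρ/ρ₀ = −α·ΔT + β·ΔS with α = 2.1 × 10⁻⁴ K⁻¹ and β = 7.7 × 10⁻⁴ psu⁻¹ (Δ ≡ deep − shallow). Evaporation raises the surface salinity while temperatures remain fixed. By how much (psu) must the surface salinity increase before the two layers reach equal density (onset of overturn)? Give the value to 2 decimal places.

Neutral buoyancy requires −α(T_deep − T_surf) + β(S_deep − S_surf′) = 0.
S_surf′ = S_deep − (α/β)·ΔT = 34.85 − (2.1 × 10⁻⁴/7.7 × 10⁻⁴)·(-4.8) = 36.1591 psu.
Increase required: 36.1591 − 34.58 = 1.5791 psu.

1.58 psu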